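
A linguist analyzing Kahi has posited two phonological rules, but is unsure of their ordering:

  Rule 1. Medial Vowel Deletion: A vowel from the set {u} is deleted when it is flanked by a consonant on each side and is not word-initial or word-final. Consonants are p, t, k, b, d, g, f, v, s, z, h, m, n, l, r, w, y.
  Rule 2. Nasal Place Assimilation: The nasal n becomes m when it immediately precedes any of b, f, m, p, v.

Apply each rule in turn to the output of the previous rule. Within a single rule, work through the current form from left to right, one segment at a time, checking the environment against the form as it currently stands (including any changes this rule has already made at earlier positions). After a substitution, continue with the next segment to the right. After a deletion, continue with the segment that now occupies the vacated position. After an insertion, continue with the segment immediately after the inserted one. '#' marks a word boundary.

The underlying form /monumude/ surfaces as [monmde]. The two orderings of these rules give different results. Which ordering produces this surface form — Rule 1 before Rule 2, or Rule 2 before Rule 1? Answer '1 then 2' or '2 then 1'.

2 then 1

Order 1 then 2:
  1 Medial Vowel Deletion: [monumude] → [monmde]
  2 Nasal Place Assimilation: [monmde] → [mommde]
  result: [mommde]
Order 2 then 1:
  2 Nasal Place Assimilation: no change — [monumude]
  1 Medial Vowel Deletion: [monumude] → [monmde]
  result: [monmde]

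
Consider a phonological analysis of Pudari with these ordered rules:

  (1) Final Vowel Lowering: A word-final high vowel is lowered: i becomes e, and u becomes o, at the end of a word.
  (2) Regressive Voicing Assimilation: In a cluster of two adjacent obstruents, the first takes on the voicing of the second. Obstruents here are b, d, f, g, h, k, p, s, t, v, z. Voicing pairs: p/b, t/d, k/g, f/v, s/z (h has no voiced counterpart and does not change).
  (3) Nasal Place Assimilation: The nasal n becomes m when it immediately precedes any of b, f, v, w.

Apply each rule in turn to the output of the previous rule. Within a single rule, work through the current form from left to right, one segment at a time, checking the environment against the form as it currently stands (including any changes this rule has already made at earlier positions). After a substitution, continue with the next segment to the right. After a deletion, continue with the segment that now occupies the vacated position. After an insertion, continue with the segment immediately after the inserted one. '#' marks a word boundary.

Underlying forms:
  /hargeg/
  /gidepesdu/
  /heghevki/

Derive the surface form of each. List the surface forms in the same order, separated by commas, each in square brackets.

[hargeg], [gidepezdo], [hekhefke]

/hargeg/:
  (1) Final Vowel Lowering: no change — [hargeg]
  (2) Regressive Voicing Assimilation: no change — [hargeg]
  (3) Nasal Place Assimilation: no change — [hargeg]
/gidepesdu/:
  (1) Final Vowel Lowering: [gidepesdu] → [gidepesdo]
  (2) Regressive Voicing Assimilation: [gidepesdo] → [gidepezdo]
  (3) Nasal Place Assimilation: no change — [gidepezdo]
/heghevki/:
  (1) Final Vowel Lowering: [heghevki] → [heghevke]
  (2) Regressive Voicing Assimilation: [heghevke] → [hekhefke]
  (3) Nasal Place Assimilation: no change — [hekhefke]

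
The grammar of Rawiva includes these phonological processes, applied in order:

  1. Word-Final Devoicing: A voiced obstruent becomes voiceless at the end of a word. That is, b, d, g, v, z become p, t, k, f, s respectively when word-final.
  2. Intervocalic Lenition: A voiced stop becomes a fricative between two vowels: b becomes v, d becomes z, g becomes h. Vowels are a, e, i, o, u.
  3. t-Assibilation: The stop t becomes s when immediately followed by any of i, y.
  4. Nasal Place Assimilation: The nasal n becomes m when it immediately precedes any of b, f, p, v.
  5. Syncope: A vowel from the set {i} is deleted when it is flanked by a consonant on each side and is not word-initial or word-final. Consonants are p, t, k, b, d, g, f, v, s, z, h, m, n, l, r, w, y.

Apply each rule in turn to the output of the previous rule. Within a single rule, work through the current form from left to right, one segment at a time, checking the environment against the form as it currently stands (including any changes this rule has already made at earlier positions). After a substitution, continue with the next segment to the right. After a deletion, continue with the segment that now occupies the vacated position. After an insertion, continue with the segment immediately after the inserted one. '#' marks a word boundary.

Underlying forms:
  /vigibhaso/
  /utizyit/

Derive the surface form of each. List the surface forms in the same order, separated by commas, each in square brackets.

/vigibhaso/:
  1 Word-Final Devoicing: no change — [vigibhaso]
  2 Intervocalic Lenition: [vigibhaso] → [vihibhaso]
  3 t-Assibilation: no change — [vihibhaso]
  4 Nasal Place Assimilation: no change — [vihibhaso]
  5 Syncope: [vihibhaso] → [vhbhaso]
/utizyit/:
  1 Word-Final Devoicing: no change — [utizyit]
  2 Intervocalic Lenition: no change — [utizyit]
  3 t-Assibilation: [utizyit] → [usizyit]
  4 Nasal Place Assimilation: no change — [usizyit]
  5 Syncope: [usizyit] → [uszyt]

[vhbhaso], [uszyt]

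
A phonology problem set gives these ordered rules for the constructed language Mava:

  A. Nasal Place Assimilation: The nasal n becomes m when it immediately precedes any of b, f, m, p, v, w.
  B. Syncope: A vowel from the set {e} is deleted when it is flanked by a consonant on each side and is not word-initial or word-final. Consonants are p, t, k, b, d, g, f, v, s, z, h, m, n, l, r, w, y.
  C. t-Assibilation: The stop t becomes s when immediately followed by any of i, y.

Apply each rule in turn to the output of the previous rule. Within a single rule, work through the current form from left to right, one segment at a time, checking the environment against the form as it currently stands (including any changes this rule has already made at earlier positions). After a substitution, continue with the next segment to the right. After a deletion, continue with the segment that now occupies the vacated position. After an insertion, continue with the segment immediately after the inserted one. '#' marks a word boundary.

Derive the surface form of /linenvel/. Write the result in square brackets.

[linmvl]

A Nasal Place Assimilation: [linenvel] → [linemvel]
B Syncope: [linemvel] → [linmvl]
C t-Assibilation: no change — [linmvl]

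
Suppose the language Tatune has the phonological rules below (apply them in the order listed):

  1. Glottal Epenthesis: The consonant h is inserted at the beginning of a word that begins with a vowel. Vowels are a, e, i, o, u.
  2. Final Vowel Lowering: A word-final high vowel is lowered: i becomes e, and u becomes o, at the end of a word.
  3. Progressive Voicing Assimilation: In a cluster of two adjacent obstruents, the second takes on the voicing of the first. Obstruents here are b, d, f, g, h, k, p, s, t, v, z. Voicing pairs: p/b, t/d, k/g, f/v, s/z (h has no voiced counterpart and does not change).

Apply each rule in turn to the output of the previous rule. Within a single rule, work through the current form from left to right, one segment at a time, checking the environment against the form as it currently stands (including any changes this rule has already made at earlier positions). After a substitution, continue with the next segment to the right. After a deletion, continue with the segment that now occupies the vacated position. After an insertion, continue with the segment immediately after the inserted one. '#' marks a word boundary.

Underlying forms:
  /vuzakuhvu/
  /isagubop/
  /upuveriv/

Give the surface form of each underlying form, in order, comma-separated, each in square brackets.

/vuzakuhvu/:
  1 Glottal Epenthesis: no change — [vuzakuhvu]
  2 Final Vowel Lowering: [vuzakuhvu] → [vuzakuhvo]
  3 Progressive Voicing Assimilation: [vuzakuhvo] → [vuzakuhfo]
/isagubop/:
  1 Glottal Epenthesis: [isagubop] → [hisagubop]
  2 Final Vowel Lowering: no change — [hisagubop]
  3 Progressive Voicing Assimilation: no change — [hisagubop]
/upuveriv/:
  1 Glottal Epenthesis: [upuveriv] → [hupuveriv]
  2 Final Vowel Lowering: no change — [hupuveriv]
  3 Progressive Voicing Assimilation: no change — [hupuveriv]

[vuzakuhfo], [hisagubop], [hupuveriv]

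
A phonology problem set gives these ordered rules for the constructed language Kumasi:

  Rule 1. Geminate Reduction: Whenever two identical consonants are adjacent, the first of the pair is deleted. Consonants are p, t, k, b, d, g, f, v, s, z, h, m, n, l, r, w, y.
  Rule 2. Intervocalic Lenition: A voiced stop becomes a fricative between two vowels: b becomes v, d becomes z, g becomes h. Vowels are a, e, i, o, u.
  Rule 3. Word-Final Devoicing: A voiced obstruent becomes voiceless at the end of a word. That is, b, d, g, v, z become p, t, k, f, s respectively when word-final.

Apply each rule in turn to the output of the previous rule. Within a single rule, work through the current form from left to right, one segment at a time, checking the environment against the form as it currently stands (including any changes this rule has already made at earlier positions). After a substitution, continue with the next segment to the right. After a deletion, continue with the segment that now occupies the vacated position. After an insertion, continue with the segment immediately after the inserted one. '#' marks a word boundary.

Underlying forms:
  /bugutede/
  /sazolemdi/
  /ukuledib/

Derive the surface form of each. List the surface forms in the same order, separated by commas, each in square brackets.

/bugutede/:
  Rule 1 Geminate Reduction: no change — [bugutede]
  Rule 2 Intervocalic Lenition: [bugutede] → [buhuteze]
  Rule 3 Word-Final Devoicing: no change — [buhuteze]
/sazolemdi/:
  Rule 1 Geminate Reduction: no change — [sazolemdi]
  Rule 2 Intervocalic Lenition: no change — [sazolemdi]
  Rule 3 Word-Final Devoicing: no change — [sazolemdi]
/ukuledib/:
  Rule 1 Geminate Reduction: no change — [ukuledib]
  Rule 2 Intervocalic Lenition: [ukuledib] → [ukulezib]
  Rule 3 Word-Final Devoicing: [ukulezib] → [ukulezip]

[buhuteze], [sazolemdi], [ukulezip]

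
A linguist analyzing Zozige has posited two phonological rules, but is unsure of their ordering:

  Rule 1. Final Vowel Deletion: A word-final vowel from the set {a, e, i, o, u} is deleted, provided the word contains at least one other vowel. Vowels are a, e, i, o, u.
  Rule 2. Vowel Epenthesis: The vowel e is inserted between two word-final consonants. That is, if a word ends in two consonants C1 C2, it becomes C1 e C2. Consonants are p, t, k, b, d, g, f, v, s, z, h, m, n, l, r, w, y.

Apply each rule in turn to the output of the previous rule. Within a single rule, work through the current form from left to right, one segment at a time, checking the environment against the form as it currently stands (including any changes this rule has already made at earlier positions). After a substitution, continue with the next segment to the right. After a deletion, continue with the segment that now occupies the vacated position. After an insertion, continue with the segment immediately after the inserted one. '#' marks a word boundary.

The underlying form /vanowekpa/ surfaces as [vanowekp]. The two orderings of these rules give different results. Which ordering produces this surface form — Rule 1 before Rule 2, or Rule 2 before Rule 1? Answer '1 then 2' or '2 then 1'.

Order 1 then 2:
  1 Final Vowel Deletion: [vanowekpa] → [vanowekp]
  2 Vowel Epenthesis: [vanowekp] → [vanowekep]
  result: [vanowekep]
Order 2 then 1:
  2 Vowel Epenthesis: no change — [vanowekpa]
  1 Final Vowel Deletion: [vanowekpa] → [vanowekp]
  result: [vanowekp]

2 then 1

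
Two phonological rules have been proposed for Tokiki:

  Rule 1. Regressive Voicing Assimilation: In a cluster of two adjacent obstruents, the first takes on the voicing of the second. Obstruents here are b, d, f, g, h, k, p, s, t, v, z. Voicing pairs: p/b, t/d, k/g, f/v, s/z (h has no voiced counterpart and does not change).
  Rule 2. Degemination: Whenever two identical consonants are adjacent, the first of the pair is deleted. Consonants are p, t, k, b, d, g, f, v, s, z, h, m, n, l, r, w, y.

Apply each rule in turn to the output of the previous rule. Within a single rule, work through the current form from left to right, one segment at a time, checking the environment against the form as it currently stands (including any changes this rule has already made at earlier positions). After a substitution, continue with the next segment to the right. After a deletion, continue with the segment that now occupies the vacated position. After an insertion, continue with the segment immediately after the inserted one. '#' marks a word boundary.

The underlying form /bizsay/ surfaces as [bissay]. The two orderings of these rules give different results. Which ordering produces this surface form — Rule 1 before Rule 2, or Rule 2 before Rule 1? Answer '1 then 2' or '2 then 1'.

Order 1 then 2:
  1 Regressive Voicing Assimilation: [bizsay] → [bissay]
  2 Degemination: [bissay] → [bisay]
  result: [bisay]
Order 2 then 1:
  2 Degemination: no change — [bizsay]
  1 Regressive Voicing Assimilation: [bizsay] → [bissay]
  result: [bissay]

2 then 1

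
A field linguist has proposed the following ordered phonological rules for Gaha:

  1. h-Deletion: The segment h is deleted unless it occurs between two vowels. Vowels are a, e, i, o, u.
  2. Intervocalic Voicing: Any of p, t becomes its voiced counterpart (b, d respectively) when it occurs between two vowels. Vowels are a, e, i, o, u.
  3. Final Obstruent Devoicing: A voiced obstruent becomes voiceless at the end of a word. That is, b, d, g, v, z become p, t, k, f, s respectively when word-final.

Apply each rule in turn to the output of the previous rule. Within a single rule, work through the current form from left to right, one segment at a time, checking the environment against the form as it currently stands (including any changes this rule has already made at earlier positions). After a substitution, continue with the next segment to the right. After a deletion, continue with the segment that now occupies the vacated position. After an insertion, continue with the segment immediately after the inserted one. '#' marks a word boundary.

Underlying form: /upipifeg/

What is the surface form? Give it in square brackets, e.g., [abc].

1 h-Deletion: no change — [upipifeg]
2 Intervocalic Voicing: [upipifeg] → [ubibifeg]
3 Final Obstruent Devoicing: [ubibifeg] → [ubibifek]

[ubibifek]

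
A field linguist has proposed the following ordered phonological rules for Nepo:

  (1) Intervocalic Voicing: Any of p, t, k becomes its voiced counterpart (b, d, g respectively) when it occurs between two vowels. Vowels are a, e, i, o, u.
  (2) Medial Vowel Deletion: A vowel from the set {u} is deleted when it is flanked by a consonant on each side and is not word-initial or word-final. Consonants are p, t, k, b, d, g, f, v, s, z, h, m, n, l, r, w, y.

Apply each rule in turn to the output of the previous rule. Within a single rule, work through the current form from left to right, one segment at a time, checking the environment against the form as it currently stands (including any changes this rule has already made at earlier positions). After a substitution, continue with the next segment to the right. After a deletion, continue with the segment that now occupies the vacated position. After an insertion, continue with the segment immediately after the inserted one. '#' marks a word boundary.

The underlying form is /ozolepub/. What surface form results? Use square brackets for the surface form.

(1) Intervocalic Voicing: [ozolepub] → [ozolebub]
(2) Medial Vowel Deletion: [ozolebub] → [ozolebb]

[ozolebb]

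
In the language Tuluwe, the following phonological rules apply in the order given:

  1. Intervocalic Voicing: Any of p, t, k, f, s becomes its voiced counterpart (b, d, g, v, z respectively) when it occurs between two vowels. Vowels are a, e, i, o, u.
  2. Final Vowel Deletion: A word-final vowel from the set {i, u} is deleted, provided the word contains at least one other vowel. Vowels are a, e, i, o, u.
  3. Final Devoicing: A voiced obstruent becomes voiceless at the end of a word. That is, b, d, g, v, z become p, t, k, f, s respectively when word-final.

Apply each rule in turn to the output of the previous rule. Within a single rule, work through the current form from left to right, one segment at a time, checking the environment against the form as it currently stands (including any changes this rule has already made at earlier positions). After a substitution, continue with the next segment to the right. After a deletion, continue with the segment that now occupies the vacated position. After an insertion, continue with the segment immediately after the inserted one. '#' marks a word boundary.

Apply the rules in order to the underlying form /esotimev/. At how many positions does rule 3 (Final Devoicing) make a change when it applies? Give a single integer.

1

1 Intervocalic Voicing: [esotimev] → [ezodimev]
2 Final Vowel Deletion: no change — [ezodimev]
3 Final Devoicing: [ezodimev] → [ezodimef]
Rule 3 changed 1 position(s).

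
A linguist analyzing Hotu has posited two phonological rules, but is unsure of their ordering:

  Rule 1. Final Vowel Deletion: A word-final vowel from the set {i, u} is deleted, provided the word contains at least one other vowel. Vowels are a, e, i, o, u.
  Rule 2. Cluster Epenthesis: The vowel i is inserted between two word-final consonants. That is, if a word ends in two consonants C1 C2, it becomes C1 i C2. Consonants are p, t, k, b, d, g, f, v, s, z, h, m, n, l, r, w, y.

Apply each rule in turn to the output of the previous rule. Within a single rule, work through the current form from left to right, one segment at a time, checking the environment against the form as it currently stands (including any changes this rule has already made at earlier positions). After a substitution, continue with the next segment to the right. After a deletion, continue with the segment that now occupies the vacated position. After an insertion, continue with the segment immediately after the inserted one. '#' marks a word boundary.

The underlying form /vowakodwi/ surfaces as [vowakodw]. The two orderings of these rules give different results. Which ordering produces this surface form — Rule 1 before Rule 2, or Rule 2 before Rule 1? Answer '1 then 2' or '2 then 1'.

2 then 1

Order 1 then 2:
  1 Final Vowel Deletion: [vowakodwi] → [vowakodw]
  2 Cluster Epenthesis: [vowakodw] → [vowakodiw]
  result: [vowakodiw]
Order 2 then 1:
  2 Cluster Epenthesis: no change — [vowakodwi]
  1 Final Vowel Deletion: [vowakodwi] → [vowakodw]
  result: [vowakodw]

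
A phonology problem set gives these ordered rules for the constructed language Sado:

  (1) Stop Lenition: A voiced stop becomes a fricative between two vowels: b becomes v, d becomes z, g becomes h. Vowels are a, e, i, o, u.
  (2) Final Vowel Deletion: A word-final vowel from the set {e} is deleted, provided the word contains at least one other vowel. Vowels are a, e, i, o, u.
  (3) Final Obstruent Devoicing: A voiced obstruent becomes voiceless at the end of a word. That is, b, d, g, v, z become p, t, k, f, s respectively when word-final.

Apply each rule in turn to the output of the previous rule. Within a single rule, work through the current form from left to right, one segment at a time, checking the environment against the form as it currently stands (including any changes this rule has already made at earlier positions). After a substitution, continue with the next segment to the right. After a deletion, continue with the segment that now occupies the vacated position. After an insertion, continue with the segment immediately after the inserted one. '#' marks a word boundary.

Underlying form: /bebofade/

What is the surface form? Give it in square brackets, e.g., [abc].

[bevofas]

(1) Stop Lenition: [bebofade] → [bevofaze]
(2) Final Vowel Deletion: [bevofaze] → [bevofaz]
(3) Final Obstruent Devoicing: [bevofaz] → [bevofas]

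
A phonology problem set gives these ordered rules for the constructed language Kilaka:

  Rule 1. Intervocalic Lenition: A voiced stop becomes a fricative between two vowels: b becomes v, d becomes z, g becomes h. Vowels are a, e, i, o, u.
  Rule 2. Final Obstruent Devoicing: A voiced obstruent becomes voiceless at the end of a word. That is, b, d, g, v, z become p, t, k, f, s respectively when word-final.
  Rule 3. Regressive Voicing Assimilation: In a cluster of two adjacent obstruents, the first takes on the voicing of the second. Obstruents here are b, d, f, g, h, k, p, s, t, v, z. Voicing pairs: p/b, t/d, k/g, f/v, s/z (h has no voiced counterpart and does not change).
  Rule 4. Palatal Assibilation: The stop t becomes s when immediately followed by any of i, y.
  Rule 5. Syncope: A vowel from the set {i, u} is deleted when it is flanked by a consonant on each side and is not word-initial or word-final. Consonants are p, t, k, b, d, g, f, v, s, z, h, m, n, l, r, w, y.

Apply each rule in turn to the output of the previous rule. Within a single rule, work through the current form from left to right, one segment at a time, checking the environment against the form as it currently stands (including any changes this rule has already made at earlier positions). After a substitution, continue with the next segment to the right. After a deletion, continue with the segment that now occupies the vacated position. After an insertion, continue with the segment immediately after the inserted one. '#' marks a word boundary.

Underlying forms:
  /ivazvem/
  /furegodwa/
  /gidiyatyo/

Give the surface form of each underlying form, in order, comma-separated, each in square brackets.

[ivazvem], [frehodwa], [gzyasyo]

/ivazvem/:
  Rule 1 Intervocalic Lenition: no change — [ivazvem]
  Rule 2 Final Obstruent Devoicing: no change — [ivazvem]
  Rule 3 Regressive Voicing Assimilation: no change — [ivazvem]
  Rule 4 Palatal Assibilation: no change — [ivazvem]
  Rule 5 Syncope: no change — [ivazvem]
/furegodwa/:
  Rule 1 Intervocalic Lenition: [furegodwa] → [furehodwa]
  Rule 2 Final Obstruent Devoicing: no change — [furehodwa]
  Rule 3 Regressive Voicing Assimilation: no change — [furehodwa]
  Rule 4 Palatal Assibilation: no change — [furehodwa]
  Rule 5 Syncope: [furehodwa] → [frehodwa]
/gidiyatyo/:
  Rule 1 Intervocalic Lenition: [gidiyatyo] → [giziyatyo]
  Rule 2 Final Obstruent Devoicing: no change — [giziyatyo]
  Rule 3 Regressive Voicing Assimilation: no change — [giziyatyo]
  Rule 4 Palatal Assibilation: [giziyatyo] → [giziyasyo]
  Rule 5 Syncope: [giziyasyo] → [gzyasyo]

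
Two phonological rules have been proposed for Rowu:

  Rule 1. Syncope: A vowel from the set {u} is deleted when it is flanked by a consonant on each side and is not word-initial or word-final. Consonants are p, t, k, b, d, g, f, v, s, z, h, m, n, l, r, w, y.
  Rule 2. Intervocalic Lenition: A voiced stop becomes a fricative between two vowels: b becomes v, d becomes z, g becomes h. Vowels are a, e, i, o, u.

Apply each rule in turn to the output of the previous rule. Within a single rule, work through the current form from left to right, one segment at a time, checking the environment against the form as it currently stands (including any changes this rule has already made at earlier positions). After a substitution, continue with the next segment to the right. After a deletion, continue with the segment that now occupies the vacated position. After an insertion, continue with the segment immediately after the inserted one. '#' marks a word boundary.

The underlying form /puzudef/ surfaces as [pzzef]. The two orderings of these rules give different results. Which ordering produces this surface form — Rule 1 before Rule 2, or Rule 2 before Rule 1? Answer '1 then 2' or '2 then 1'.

2 then 1

Order 1 then 2:
  1 Syncope: [puzudef] → [pzdef]
  2 Intervocalic Lenition: no change — [pzdef]
  result: [pzdef]
Order 2 then 1:
  2 Intervocalic Lenition: [puzudef] → [puzuzef]
  1 Syncope: [puzuzef] → [pzzef]
  result: [pzzef]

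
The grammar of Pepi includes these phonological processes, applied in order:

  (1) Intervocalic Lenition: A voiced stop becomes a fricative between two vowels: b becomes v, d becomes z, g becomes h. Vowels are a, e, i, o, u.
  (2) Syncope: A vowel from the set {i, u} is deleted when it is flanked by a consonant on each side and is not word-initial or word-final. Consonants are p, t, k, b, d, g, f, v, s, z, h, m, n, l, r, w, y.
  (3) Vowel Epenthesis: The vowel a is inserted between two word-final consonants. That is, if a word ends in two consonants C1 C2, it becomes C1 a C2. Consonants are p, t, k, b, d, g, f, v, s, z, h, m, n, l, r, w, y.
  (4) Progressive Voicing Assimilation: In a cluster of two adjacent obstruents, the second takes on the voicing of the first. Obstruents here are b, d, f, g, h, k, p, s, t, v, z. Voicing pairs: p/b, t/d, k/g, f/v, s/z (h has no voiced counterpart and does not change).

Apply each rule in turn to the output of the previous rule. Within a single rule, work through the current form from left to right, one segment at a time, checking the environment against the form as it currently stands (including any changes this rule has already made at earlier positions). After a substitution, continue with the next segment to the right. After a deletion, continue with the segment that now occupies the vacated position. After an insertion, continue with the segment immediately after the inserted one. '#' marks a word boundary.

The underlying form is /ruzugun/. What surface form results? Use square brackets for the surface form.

[rzhan]

(1) Intervocalic Lenition: [ruzugun] → [ruzuhun]
(2) Syncope: [ruzuhun] → [rzhn]
(3) Vowel Epenthesis: [rzhn] → [rzhan]
(4) Progressive Voicing Assimilation: no change — [rzhan]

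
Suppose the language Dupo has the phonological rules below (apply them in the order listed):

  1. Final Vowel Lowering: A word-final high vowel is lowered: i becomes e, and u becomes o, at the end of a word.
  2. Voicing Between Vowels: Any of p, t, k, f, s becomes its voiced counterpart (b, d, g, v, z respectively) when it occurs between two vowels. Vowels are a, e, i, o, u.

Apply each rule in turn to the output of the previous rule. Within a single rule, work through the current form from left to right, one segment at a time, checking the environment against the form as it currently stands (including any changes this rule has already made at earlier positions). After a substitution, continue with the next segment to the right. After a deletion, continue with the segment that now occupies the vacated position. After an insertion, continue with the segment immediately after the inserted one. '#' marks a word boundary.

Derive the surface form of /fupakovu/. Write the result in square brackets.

1 Final Vowel Lowering: [fupakovu] → [fupakovo]
2 Voicing Between Vowels: [fupakovo] → [fubagovo]

[fubagovo]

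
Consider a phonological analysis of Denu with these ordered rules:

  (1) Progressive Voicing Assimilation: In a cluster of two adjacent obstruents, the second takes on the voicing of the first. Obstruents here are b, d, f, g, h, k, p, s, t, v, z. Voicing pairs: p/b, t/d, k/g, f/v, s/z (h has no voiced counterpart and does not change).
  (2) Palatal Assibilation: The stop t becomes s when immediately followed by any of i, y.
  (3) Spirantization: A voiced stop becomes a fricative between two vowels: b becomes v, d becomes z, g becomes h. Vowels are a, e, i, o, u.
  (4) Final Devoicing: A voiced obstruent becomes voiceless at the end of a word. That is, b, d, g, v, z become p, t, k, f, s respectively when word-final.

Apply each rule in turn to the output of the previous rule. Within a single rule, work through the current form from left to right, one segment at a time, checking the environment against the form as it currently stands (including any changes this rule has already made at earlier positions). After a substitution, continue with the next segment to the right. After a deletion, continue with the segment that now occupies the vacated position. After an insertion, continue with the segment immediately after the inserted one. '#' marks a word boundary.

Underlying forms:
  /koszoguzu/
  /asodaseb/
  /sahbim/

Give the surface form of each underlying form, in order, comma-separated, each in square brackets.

/koszoguzu/:
  (1) Progressive Voicing Assimilation: [koszoguzu] → [kossoguzu]
  (2) Palatal Assibilation: no change — [kossoguzu]
  (3) Spirantization: [kossoguzu] → [kossohuzu]
  (4) Final Devoicing: no change — [kossohuzu]
/asodaseb/:
  (1) Progressive Voicing Assimilation: no change — [asodaseb]
  (2) Palatal Assibilation: no change — [asodaseb]
  (3) Spirantization: [asodaseb] → [asozaseb]
  (4) Final Devoicing: [asozaseb] → [asozasep]
/sahbim/:
  (1) Progressive Voicing Assimilation: [sahbim] → [sahpim]
  (2) Palatal Assibilation: no change — [sahpim]
  (3) Spirantization: no change — [sahpim]
  (4) Final Devoicing: no change — [sahpim]

[kossohuzu], [asozasep], [sahpim]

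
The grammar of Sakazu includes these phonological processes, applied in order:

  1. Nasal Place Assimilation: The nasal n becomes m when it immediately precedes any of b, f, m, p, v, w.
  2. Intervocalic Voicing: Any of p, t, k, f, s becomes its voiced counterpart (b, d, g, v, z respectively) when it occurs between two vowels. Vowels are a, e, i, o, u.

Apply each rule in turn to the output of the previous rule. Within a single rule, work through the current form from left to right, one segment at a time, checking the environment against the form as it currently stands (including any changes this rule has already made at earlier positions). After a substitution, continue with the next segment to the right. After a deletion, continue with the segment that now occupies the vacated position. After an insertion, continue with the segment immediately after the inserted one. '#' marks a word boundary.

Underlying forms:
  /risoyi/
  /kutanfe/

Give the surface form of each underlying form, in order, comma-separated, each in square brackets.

/risoyi/:
  1 Nasal Place Assimilation: no change — [risoyi]
  2 Intervocalic Voicing: [risoyi] → [rizoyi]
/kutanfe/:
  1 Nasal Place Assimilation: [kutanfe] → [kutamfe]
  2 Intervocalic Voicing: [kutamfe] → [kudamfe]

[rizoyi], [kudamfe]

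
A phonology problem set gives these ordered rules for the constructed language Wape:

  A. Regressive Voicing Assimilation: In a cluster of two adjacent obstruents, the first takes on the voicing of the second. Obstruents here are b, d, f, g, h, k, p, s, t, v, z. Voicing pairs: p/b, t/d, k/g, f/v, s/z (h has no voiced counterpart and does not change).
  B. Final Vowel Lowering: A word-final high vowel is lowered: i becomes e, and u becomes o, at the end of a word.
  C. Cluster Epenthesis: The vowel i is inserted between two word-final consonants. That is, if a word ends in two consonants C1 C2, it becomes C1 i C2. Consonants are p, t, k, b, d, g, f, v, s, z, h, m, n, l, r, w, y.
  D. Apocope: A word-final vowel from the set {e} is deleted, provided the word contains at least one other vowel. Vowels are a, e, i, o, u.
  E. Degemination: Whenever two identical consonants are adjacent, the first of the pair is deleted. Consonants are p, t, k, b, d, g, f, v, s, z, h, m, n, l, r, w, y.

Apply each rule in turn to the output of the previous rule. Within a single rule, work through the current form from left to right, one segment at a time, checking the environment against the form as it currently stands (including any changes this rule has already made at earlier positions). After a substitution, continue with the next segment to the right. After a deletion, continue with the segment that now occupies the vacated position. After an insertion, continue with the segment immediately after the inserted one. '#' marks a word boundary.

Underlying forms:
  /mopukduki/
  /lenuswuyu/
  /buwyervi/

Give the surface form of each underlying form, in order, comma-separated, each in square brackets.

/mopukduki/:
  A Regressive Voicing Assimilation: [mopukduki] → [mopugduki]
  B Final Vowel Lowering: [mopugduki] → [mopugduke]
  C Cluster Epenthesis: no change — [mopugduke]
  D Apocope: [mopugduke] → [mopugduk]
  E Degemination: no change — [mopugduk]
/lenuswuyu/:
  A Regressive Voicing Assimilation: no change — [lenuswuyu]
  B Final Vowel Lowering: [lenuswuyu] → [lenuswuyo]
  C Cluster Epenthesis: no change — [lenuswuyo]
  D Apocope: no change — [lenuswuyo]
  E Degemination: no change — [lenuswuyo]
/buwyervi/:
  A Regressive Voicing Assimilation: no change — [buwyervi]
  B Final Vowel Lowering: [buwyervi] → [buwyerve]
  C Cluster Epenthesis: no change — [buwyerve]
  D Apocope: [buwyerve] → [buwyerv]
  E Degemination: no change — [buwyerv]

[mopugduk], [lenuswuyo], [buwyerv]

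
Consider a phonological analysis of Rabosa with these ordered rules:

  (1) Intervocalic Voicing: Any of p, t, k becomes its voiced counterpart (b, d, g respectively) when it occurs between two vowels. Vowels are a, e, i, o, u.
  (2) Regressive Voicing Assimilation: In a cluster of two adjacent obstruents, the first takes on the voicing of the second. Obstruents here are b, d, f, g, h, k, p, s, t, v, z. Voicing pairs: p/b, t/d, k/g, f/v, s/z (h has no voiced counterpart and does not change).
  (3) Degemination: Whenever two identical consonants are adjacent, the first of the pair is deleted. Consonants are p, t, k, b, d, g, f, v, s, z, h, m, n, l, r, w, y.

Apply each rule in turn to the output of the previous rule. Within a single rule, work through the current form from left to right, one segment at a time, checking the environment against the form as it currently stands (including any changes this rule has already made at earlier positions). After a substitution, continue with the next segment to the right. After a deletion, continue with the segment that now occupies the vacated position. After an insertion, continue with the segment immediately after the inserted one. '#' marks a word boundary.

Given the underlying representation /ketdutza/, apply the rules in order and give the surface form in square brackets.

[kedudza]

(1) Intervocalic Voicing: no change — [ketdutza]
(2) Regressive Voicing Assimilation: [ketdutza] → [keddudza]
(3) Degemination: [keddudza] → [kedudza]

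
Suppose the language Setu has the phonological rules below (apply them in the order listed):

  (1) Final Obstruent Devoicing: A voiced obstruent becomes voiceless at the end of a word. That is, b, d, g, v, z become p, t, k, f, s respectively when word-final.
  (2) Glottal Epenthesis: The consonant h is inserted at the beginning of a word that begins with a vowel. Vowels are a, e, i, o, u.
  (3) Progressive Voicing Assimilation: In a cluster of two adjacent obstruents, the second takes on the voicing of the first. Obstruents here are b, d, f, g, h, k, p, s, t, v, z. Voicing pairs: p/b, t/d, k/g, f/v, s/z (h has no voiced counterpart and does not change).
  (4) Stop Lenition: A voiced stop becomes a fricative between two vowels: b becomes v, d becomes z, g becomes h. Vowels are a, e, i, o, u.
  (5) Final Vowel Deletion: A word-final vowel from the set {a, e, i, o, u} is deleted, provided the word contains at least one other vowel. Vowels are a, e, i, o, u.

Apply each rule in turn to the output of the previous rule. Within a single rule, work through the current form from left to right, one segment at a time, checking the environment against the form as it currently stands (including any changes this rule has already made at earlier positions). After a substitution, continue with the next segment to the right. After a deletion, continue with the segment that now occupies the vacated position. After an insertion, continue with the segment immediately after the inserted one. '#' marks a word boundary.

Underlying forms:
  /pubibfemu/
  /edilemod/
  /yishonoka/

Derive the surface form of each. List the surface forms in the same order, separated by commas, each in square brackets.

/pubibfemu/:
  (1) Final Obstruent Devoicing: no change — [pubibfemu]
  (2) Glottal Epenthesis: no change — [pubibfemu]
  (3) Progressive Voicing Assimilation: [pubibfemu] → [pubibvemu]
  (4) Stop Lenition: [pubibvemu] → [puvibvemu]
  (5) Final Vowel Deletion: [puvibvemu] → [puvibvem]
/edilemod/:
  (1) Final Obstruent Devoicing: [edilemod] → [edilemot]
  (2) Glottal Epenthesis: [edilemot] → [hedilemot]
  (3) Progressive Voicing Assimilation: no change — [hedilemot]
  (4) Stop Lenition: [hedilemot] → [hezilemot]
  (5) Final Vowel Deletion: no change — [hezilemot]
/yishonoka/:
  (1) Final Obstruent Devoicing: no change — [yishonoka]
  (2) Glottal Epenthesis: no change — [yishonoka]
  (3) Progressive Voicing Assimilation: no change — [yishonoka]
  (4) Stop Lenition: no change — [yishonoka]
  (5) Final Vowel Deletion: [yishonoka] → [yishonok]

[puvibvem], [hezilemot], [yishonok]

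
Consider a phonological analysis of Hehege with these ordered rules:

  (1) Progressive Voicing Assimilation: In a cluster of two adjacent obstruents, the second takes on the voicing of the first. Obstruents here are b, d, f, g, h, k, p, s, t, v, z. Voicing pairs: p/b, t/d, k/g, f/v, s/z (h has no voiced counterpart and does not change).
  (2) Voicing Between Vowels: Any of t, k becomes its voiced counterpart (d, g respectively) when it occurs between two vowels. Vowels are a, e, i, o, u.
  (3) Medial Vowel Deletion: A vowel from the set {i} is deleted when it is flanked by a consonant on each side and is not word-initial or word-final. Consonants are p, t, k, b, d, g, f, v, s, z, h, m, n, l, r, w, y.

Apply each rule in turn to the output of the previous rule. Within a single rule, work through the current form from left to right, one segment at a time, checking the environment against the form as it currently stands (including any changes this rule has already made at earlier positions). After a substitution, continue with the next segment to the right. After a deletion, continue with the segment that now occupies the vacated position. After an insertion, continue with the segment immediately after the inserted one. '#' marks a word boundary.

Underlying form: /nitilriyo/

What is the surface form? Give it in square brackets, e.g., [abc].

(1) Progressive Voicing Assimilation: no change — [nitilriyo]
(2) Voicing Between Vowels: [nitilriyo] → [nidilriyo]
(3) Medial Vowel Deletion: [nidilriyo] → [ndlryo]

[ndlryo]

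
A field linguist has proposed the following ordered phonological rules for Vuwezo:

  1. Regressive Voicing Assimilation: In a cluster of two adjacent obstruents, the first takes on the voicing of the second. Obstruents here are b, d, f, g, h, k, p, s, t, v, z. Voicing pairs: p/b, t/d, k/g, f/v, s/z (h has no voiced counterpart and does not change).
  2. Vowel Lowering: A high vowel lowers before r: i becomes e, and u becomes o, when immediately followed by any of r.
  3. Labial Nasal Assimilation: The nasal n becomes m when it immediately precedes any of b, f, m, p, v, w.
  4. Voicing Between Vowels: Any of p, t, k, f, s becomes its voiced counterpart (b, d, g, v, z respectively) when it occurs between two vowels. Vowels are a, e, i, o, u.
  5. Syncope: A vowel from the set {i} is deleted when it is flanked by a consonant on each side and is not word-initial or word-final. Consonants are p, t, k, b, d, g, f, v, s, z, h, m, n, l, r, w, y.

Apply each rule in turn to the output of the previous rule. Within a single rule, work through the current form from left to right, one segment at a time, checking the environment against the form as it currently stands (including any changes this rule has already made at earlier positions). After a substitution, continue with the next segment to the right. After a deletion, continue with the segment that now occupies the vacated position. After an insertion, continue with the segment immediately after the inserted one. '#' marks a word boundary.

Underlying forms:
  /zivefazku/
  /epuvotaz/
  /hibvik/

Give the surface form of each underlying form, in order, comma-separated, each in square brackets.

/zivefazku/:
  1 Regressive Voicing Assimilation: [zivefazku] → [zivefasku]
  2 Vowel Lowering: no change — [zivefasku]
  3 Labial Nasal Assimilation: no change — [zivefasku]
  4 Voicing Between Vowels: [zivefasku] → [zivevasku]
  5 Syncope: [zivevasku] → [zvevasku]
/epuvotaz/:
  1 Regressive Voicing Assimilation: no change — [epuvotaz]
  2 Vowel Lowering: no change — [epuvotaz]
  3 Labial Nasal Assimilation: no change — [epuvotaz]
  4 Voicing Between Vowels: [epuvotaz] → [ebuvodaz]
  5 Syncope: no change — [ebuvodaz]
/hibvik/:
  1 Regressive Voicing Assimilation: no change — [hibvik]
  2 Vowel Lowering: no change — [hibvik]
  3 Labial Nasal Assimilation: no change — [hibvik]
  4 Voicing Between Vowels: no change — [hibvik]
  5 Syncope: [hibvik] → [hbvk]

[zvevasku], [ebuvodaz], [hbvk]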